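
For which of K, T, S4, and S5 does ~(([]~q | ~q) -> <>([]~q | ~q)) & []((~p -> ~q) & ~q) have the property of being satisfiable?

T-tableau for the formula:
1. ~(([]~q | ~q) -> <>([]~q | ~q)) & []((~p -> ~q) & ~q), 0
2. ~(([]~q | ~q) -> <>([]~q | ~q)), 0
3. []((~p -> ~q) & ~q), 0
4. []~q | ~q, 0
5. ~<>([]~q | ~q), 0
6. (~p -> ~q) & ~q, 0
7. ~p -> ~q, 0
8. ~q, 0
9. ~([]~q | ~q), 0
10. ~[]~q, 0
11. q, 0
Accessibility: 0R0
Branch closes: q and ~q both at 0.
Every branch closes (one shown): unsatisfiable in T, hence also in S4, S5 (every S4/S5-frame is a T-frame).
K-tableau for the formula:
1. ~(([]~q | ~q) -> <>([]~q | ~q)) & []((~p -> ~q) & ~q), 0
2. ~(([]~q | ~q) -> <>([]~q | ~q)), 0
3. []((~p -> ~q) & ~q), 0
4. []~q | ~q, 0
5. ~<>([]~q | ~q), 0
6. ~q, 0
Complete open branch: satisfiable in K.

K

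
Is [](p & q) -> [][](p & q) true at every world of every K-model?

Tableau for the negation ~([](p & q) -> [][](p & q)):
1. ~([](p & q) -> [][](p & q)), u
2. [](p & q), u   [~->-rule on 1]
3. ~[][](p & q), u   [~->-rule on 1]
4. ~[](p & q), v   [~[]-rule on 3: fresh world v, uRv]
5. p & q, v   [[]-rule on 2 via uRv]
6. p, v   [&-rule on 5]
7. q, v   [&-rule on 5]
8. ~(p & q), w   [~[]-rule on 4: fresh world w, vRw]
9. ~q, w   [~&-rule on 8 (branches; this branch)]
Accessibility: uRv, vRw
The negation has an open branch (countermodel exists).

Invalid (countermodel exists)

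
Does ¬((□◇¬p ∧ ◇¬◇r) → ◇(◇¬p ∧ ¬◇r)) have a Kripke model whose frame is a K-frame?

1. ¬((□◇¬p ∧ ◇¬◇r) → ◇(◇¬p ∧ ¬◇r)), w0
2. □◇¬p ∧ ◇¬◇r, w0   [¬→-rule on 1]
3. ¬◇(◇¬p ∧ ¬◇r), w0   [¬→-rule on 1]
4. □◇¬p, w0   [∧-rule on 2]
5. ◇¬◇r, w0   [∧-rule on 2]
6. ¬◇r, w1   [◇-rule on 5: fresh world w1, w0Rw1]
7. ¬(◇¬p ∧ ¬◇r), w1   [¬◇-rule on 3 via w0Rw1]
8. ◇¬p, w1   [□-rule on 4 via w0Rw1]
9. ◇r, w1   [¬∧-rule on 7 (branches; this branch)]
10. ¬p, w2   [◇-rule on 8: fresh world w2, w1Rw2]
11. ¬r, w2   [¬◇-rule on 6 via w1Rw2]
12. r, w3   [◇-rule on 9: fresh world w3, w1Rw3]
13. ¬r, w3   [¬◇-rule on 6 via w1Rw3]
Accessibility: w0Rw1, w1Rw2, w1Rw3
Branch closes: r and ¬r both at w3.
(One branch shown.) All branches close.

No, unsatisfiable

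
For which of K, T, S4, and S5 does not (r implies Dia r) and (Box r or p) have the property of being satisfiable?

T-tableau for the formula:
1. not (r implies Dia r) and (Box r or p), u
2. not (r implies Dia r), u
3. Box r or p, u
4. r, u
5. not Dia r, u
6. not r, u
Accessibility: uRu
Branch closes: r and not r both at u.
Every branch closes (one shown): unsatisfiable in T, hence also in S4, S5 (every S4/S5-frame is a T-frame).
K-tableau for the formula:
1. not (r implies Dia r) and (Box r or p), u
2. not (r implies Dia r), u
3. Box r or p, u
4. r, u
5. not Dia r, u
6. p, u
Complete open branch: satisfiable in K.

K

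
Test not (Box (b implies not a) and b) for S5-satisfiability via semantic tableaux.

Yes, satisfiable

1. not (Box (b implies not a) and b), u
2. not b, u   [neg-and-rule on 1 (branches; this branch)]
Accessibility: uRu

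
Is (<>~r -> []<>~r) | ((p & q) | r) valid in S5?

Tableau for the negation ~((<>~r -> []<>~r) | ((p & q) | r)):
1. ~((<>~r -> []<>~r) | ((p & q) | r)), w0
2. ~(<>~r -> []<>~r), w0   [~|-rule on 1]
3. ~((p & q) | r), w0   [~|-rule on 1]
4. <>~r, w0   [~->-rule on 2]
5. ~[]<>~r, w0   [~->-rule on 2]
6. ~(p & q), w0   [~|-rule on 3]
7. ~r, w0   [~|-rule on 3]
8. ~q, w0   [~&-rule on 6 (branches; this branch)]
9. ~r, w1   [<>-rule on 4: fresh world w1, w0Rw1]
10. ~<>~r, w2   [~[]-rule on 5: fresh world w2, w0Rw2]
11. r, w0   [~<>-rule on 10 via w2Rw0]
Accessibility: w0Rw0, w0Rw1, w0Rw2, w1Rw0, w1Rw1, w1Rw2, w2Rw0, w2Rw1, w2Rw2
Branch closes: r and ~r both at w0.
All branches of the negation close; one closing branch shown above.

Valid in S5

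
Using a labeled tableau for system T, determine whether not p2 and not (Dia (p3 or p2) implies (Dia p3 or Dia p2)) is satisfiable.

No, unsatisfiable

1. not p2 and not (Dia (p3 or p2) implies (Dia p3 or Dia p2)), u
2. not p2, u   [and-rule on 1]
3. not (Dia (p3 or p2) implies (Dia p3 or Dia p2)), u   [and-rule on 1]
4. Dia (p3 or p2), u   [neg-implies-rule on 3]
5. not (Dia p3 or Dia p2), u   [neg-implies-rule on 3]
6. not Dia p3, u   [neg-or-rule on 5]
7. not Dia p2, u   [neg-or-rule on 5]
8. not p3, u   [neg-Dia-rule on 6 via uRu]
9. p3 or p2, v   [Dia-rule on 4: fresh world v, uRv]
10. not p3, v   [neg-Dia-rule on 6 via uRv]
11. not p2, v   [neg-Dia-rule on 7 via uRv]
12. p2, v   [or-rule on 9 (branches; this branch)]
Accessibility: uRu, uRv, vRv
Branch closes: p2 and not p2 both at v.
All branches of the tableau close; one closing branch shown above.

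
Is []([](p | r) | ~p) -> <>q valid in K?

Tableau for the negation ~([]([](p | r) | ~p) -> <>q):
1. ~([]([](p | r) | ~p) -> <>q), w0
2. []([](p | r) | ~p), w0
3. ~<>q, w0
The negation has an open branch (countermodel exists).

Not valid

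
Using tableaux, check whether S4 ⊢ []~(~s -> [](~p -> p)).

Invalid (countermodel exists)

Tableau for the negation ~[]~(~s -> [](~p -> p)):
1. ~[]~(~s -> [](~p -> p)), 0
2. ~s -> [](~p -> p), 1
3. [](~p -> p), 1
4. ~p -> p, 1
5. p, 1
Accessibility: 0R0, 0R1, 1R1
The negation has an open branch (countermodel exists).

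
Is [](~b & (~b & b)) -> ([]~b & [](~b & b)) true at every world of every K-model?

Valid

Tableau for the negation ~([](~b & (~b & b)) -> ([]~b & [](~b & b))):
1. ~([](~b & (~b & b)) -> ([]~b & [](~b & b))), 0
2. [](~b & (~b & b)), 0
3. ~([]~b & [](~b & b)), 0
4. ~[](~b & b), 0
5. ~(~b & b), 1
6. ~b & (~b & b), 1
7. ~b, 1
8. ~b & b, 1
9. b, 1
Accessibility: 0R1
Branch closes: b and ~b both at 1.
All branches of the negation close; one closing branch shown above.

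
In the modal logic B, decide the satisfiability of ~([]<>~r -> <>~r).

1. ~([]<>~r -> <>~r), u
2. []<>~r, u
3. ~<>~r, u
4. <>~r, u
5. r, u
6. ~r, v
7. <>~r, v
8. r, v
Accessibility: uRu, uRv, vRu, vRv
Branch closes: r and ~r both at v.
Every branch closes; the branch above is one of them.

Unsatisfiable (every branch closes)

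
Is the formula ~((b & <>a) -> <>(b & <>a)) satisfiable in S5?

1. ~((b & <>a) -> <>(b & <>a)), 0
2. b & <>a, 0   [~->-rule on 1]
3. ~<>(b & <>a), 0   [~->-rule on 1]
4. b, 0   [&-rule on 2]
5. <>a, 0   [&-rule on 2]
6. ~(b & <>a), 0   [~<>-rule on 3 via 0R0]
7. ~<>a, 0   [~&-rule on 6 (branches; this branch)]
8. ~a, 0   [~<>-rule on 7 via 0R0]
9. a, 1   [<>-rule on 5: fresh world 1, 0R1]
10. ~(b & <>a), 1   [~<>-rule on 3 via 0R1]
11. ~a, 1   [~<>-rule on 7 via 0R1]
Accessibility: 0R0, 0R1, 1R0, 1R1
Branch closes: a and ~a both at 1.
(One branch shown.) All branches close.

Unsatisfiable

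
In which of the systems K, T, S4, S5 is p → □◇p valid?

S5

S4-tableau for the negation ¬(p → □◇p):
1. ¬(p → □◇p), w0
2. p, w0
3. ¬□◇p, w0
4. ¬◇p, w1
5. ¬p, w1
Accessibility: w0Rw0, w0Rw1, w1Rw1
Complete open branch: countermodel on an S4-frame, so not valid in S4, nor in K, T (the same frame is also a K-frame and a T-frame).
S5-tableau for the negation ¬(p → □◇p):
1. ¬(p → □◇p), w0
2. p, w0
3. ¬□◇p, w0
4. ¬◇p, w1
5. ¬p, w0
Accessibility: w0Rw0, w0Rw1, w1Rw0, w1Rw1
Branch closes: p and ¬p both at w0.
Every branch closes (one shown): valid in S5.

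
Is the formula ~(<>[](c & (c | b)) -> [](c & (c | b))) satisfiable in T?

Satisfiable (open branch found)

1. ~(<>[](c & (c | b)) -> [](c & (c | b))), u
2. <>[](c & (c | b)), u
3. ~[](c & (c | b)), u
4. [](c & (c | b)), v
5. c & (c | b), v
6. c, v
7. c | b, v
8. b, v
9. ~(c & (c | b)), w
10. ~(c | b), w
11. ~c, w
12. ~b, w
Accessibility: uRu, uRv, uRw, vRv, wRw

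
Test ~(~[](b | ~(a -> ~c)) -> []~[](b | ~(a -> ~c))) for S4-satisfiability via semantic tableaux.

Satisfiable

1. ~(~[](b | ~(a -> ~c)) -> []~[](b | ~(a -> ~c))), w0
2. ~[](b | ~(a -> ~c)), w0   [~->-rule on 1]
3. ~[]~[](b | ~(a -> ~c)), w0   [~->-rule on 1]
4. ~(b | ~(a -> ~c)), w1   [~[]-rule on 2: fresh world w1, w0Rw1]
5. ~b, w1   [~|-rule on 4]
6. a -> ~c, w1   [~|-rule on 4]
7. ~c, w1   [->-rule on 6 (branches; this branch)]
8. [](b | ~(a -> ~c)), w2   [~[]-rule on 3: fresh world w2, w0Rw2]
9. b | ~(a -> ~c), w2   [[]-rule on 8 via w2Rw2]
10. ~(a -> ~c), w2   [|-rule on 9 (branches; this branch)]
11. a, w2   [~->-rule on 10]
12. c, w2   [~->-rule on 10]
Accessibility: w0Rw0, w0Rw1, w0Rw2, w1Rw1, w2Rw2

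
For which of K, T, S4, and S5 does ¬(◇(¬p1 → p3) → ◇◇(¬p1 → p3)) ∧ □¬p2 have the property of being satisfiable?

T-tableau for the formula:
1. ¬(◇(¬p1 → p3) → ◇◇(¬p1 → p3)) ∧ □¬p2, w0
2. ¬(◇(¬p1 → p3) → ◇◇(¬p1 → p3)), w0
3. □¬p2, w0
4. ◇(¬p1 → p3), w0
5. ¬◇◇(¬p1 → p3), w0
6. ¬p2, w0
7. ¬◇(¬p1 → p3), w0
8. ¬(¬p1 → p3), w0
9. ¬p1, w0
10. ¬p3, w0
11. ¬p1 → p3, w1
12. ¬p2, w1
13. ¬◇(¬p1 → p3), w1
14. ¬(¬p1 → p3), w1
15. ¬p1, w1
16. ¬p3, w1
17. p3, w1
Accessibility: w0Rw0, w0Rw1, w1Rw1
Branch closes: p3 and ¬p3 both at w1.
Every branch closes (one shown): unsatisfiable in T, hence also in S4, S5 (every S4/S5-frame is a T-frame).
K-tableau for the formula:
1. ¬(◇(¬p1 → p3) → ◇◇(¬p1 → p3)) ∧ □¬p2, w0
2. ¬(◇(¬p1 → p3) → ◇◇(¬p1 → p3)), w0
3. □¬p2, w0
4. ◇(¬p1 → p3), w0
5. ¬◇◇(¬p1 → p3), w0
6. ¬p1 → p3, w1
7. ¬p2, w1
8. ¬◇(¬p1 → p3), w1
9. p3, w1
Accessibility: w0Rw1
Complete open branch: satisfiable in K.

K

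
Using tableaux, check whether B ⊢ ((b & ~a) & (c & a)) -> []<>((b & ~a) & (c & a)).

Tableau for the negation ~(((b & ~a) & (c & a)) -> []<>((b & ~a) & (c & a))):
1. ~(((b & ~a) & (c & a)) -> []<>((b & ~a) & (c & a))), u
2. (b & ~a) & (c & a), u
3. ~[]<>((b & ~a) & (c & a)), u
4. b & ~a, u
5. c & a, u
6. b, u
7. ~a, u
8. c, u
9. a, u
Accessibility: uRu
Branch closes: a and ~a both at u.
Every branch of the negation's tableau closes; the branch above is one of them.

Valid in B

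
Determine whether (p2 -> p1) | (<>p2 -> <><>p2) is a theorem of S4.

Tableau for the negation ~((p2 -> p1) | (<>p2 -> <><>p2)):
1. ~((p2 -> p1) | (<>p2 -> <><>p2)), 0
2. ~(p2 -> p1), 0
3. ~(<>p2 -> <><>p2), 0
4. p2, 0
5. ~p1, 0
6. <>p2, 0
7. ~<><>p2, 0
8. ~<>p2, 0
9. ~p2, 0
Accessibility: 0R0
Branch closes: p2 and ~p2 both at 0.
All branches of the negation close; one closing branch shown above.

Yes, valid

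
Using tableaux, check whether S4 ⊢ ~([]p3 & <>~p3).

Valid

Tableau for the negation []p3 & <>~p3:
1. []p3 & <>~p3, w0
2. []p3, w0   [&-rule on 1]
3. <>~p3, w0   [&-rule on 1]
4. p3, w0   [[]-rule on 2 via w0Rw0]
5. ~p3, w1   [<>-rule on 3: fresh world w1, w0Rw1]
6. p3, w1   [[]-rule on 2 via w0Rw1]
Accessibility: w0Rw0, w0Rw1, w1Rw1
Branch closes: p3 and ~p3 both at w1.
Every branch of the negation's tableau closes; the branch above is one of them.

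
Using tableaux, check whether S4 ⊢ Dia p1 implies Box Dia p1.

Tableau for the negation not (Dia p1 implies Box Dia p1):
1. not (Dia p1 implies Box Dia p1), u
2. Dia p1, u
3. not Box Dia p1, u
4. p1, v
5. not Dia p1, w
6. not p1, w
Accessibility: uRu, uRv, uRw, vRv, wRw
The negation has an open branch (countermodel exists).

Invalid (countermodel exists)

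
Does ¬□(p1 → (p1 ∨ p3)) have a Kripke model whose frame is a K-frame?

1. ¬□(p1 → (p1 ∨ p3)), u
2. ¬(p1 → (p1 ∨ p3)), v
3. p1, v
4. ¬(p1 ∨ p3), v
5. ¬p1, v
6. ¬p3, v
Accessibility: uRv
Branch closes: p1 and ¬p1 both at v.
All branches of the tableau close; one closing branch shown above.

No, unsatisfiable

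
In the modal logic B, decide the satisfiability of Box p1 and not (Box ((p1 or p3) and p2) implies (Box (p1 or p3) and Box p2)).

No, unsatisfiable

1. Box p1 and not (Box ((p1 or p3) and p2) implies (Box (p1 or p3) and Box p2)), w0
2. Box p1, w0   [and-rule on 1]
3. not (Box ((p1 or p3) and p2) implies (Box (p1 or p3) and Box p2)), w0   [and-rule on 1]
4. Box ((p1 or p3) and p2), w0   [neg-implies-rule on 3]
5. not (Box (p1 or p3) and Box p2), w0   [neg-implies-rule on 3]
6. p1, w0   [Box-rule on 2 via w0Rw0]
7. (p1 or p3) and p2, w0   [Box-rule on 4 via w0Rw0]
8. p1 or p3, w0   [and-rule on 7]
9. p2, w0   [and-rule on 7]
10. not Box p2, w0   [neg-and-rule on 5 (branches; this branch)]
11. p3, w0   [or-rule on 8 (branches; this branch)]
12. not p2, w1   [neg-Box-rule on 10: fresh world w1, w0Rw1]
13. p1, w1   [Box-rule on 2 via w0Rw1]
14. (p1 or p3) and p2, w1   [Box-rule on 4 via w0Rw1]
15. p1 or p3, w1   [and-rule on 14]
16. p2, w1   [and-rule on 14]
Accessibility: w0Rw0, w0Rw1, w1Rw0, w1Rw1
Branch closes: p2 and not p2 both at w1.
All branches of the tableau close; one closing branch shown above.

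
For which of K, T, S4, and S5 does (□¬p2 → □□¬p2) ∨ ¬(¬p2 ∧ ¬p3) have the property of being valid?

T-tableau for the negation ¬((□¬p2 → □□¬p2) ∨ ¬(¬p2 ∧ ¬p3)):
1. ¬((□¬p2 → □□¬p2) ∨ ¬(¬p2 ∧ ¬p3)), 0
2. ¬(□¬p2 → □□¬p2), 0
3. ¬p2 ∧ ¬p3, 0
4. □¬p2, 0
5. ¬□□¬p2, 0
6. ¬p2, 0
7. ¬p3, 0
8. ¬□¬p2, 1
9. ¬p2, 1
10. p2, 2
Accessibility: 0R0, 0R1, 1R1, 1R2, 2R2
Complete open branch: countermodel on a T-frame, so not valid in T, nor in K (the same frame is also a K-frame).
S4-tableau for the negation ¬((□¬p2 → □□¬p2) ∨ ¬(¬p2 ∧ ¬p3)):
1. ¬((□¬p2 → □□¬p2) ∨ ¬(¬p2 ∧ ¬p3)), 0
2. ¬(□¬p2 → □□¬p2), 0
3. ¬p2 ∧ ¬p3, 0
4. □¬p2, 0
5. ¬□□¬p2, 0
6. ¬p2, 0
7. ¬p3, 0
8. ¬□¬p2, 1
9. ¬p2, 1
10. p2, 2
11. ¬p2, 2
Accessibility: 0R0, 0R1, 0R2, 1R1, 1R2, 2R2
Branch closes: p2 and ¬p2 both at 2.
Every branch closes (one shown): valid in S4, hence also in S5 (every theorem of S4 is a theorem of S5).

S4, S5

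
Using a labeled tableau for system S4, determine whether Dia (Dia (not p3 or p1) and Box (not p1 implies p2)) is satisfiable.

Satisfiable

1. Dia (Dia (not p3 or p1) and Box (not p1 implies p2)), u
2. Dia (not p3 or p1) and Box (not p1 implies p2), v
3. Dia (not p3 or p1), v
4. Box (not p1 implies p2), v
5. not p1 implies p2, v
6. p2, v
7. not p3 or p1, w
8. not p1 implies p2, w
9. p1, w
10. p2, w
Accessibility: uRu, uRv, uRw, vRv, vRw, wRw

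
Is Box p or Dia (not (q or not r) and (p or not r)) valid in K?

No, not valid

Tableau for the negation not (Box p or Dia (not (q or not r) and (p or not r))):
1. not (Box p or Dia (not (q or not r) and (p or not r))), u
2. not Box p, u   [neg-or-rule on 1]
3. not Dia (not (q or not r) and (p or not r)), u   [neg-or-rule on 1]
4. not p, v   [neg-Box-rule on 2: fresh world v, uRv]
5. not (not (q or not r) and (p or not r)), v   [neg-Dia-rule on 3 via uRv]
6. not (p or not r), v   [neg-and-rule on 5 (branches; this branch)]
7. r, v   [neg-or-rule on 6]
Accessibility: uRv
The negation has an open branch (countermodel exists).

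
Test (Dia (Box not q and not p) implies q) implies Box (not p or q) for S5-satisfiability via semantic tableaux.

Satisfiable

1. (Dia (Box not q and not p) implies q) implies Box (not p or q), w0
2. Box (not p or q), w0   [implies-rule on 1 (branches; this branch)]
3. not p or q, w0   [Box-rule on 2 via w0Rw0]
4. q, w0   [or-rule on 3 (branches; this branch)]
Accessibility: w0Rw0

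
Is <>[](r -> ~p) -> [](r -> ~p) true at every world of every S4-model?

No, not valid

Tableau for the negation ~(<>[](r -> ~p) -> [](r -> ~p)):
1. ~(<>[](r -> ~p) -> [](r -> ~p)), w0
2. <>[](r -> ~p), w0
3. ~[](r -> ~p), w0
4. [](r -> ~p), w1
5. r -> ~p, w1
6. ~p, w1
7. ~(r -> ~p), w2
8. r, w2
9. p, w2
Accessibility: w0Rw0, w0Rw1, w0Rw2, w1Rw1, w2Rw2
The negation has an open branch (countermodel exists).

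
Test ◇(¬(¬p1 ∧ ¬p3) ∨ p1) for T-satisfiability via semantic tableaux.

Satisfiable (open branch found)

1. ◇(¬(¬p1 ∧ ¬p3) ∨ p1), u
2. ¬(¬p1 ∧ ¬p3) ∨ p1, v   [◇-rule on 1: fresh world v, uRv]
3. p1, v   [∨-rule on 2 (branches; this branch)]
Accessibility: uRu, uRv, vRv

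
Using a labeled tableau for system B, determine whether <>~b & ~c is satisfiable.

Satisfiable (open branch found)

1. <>~b & ~c, w0
2. <>~b, w0   [&-rule on 1]
3. ~c, w0   [&-rule on 1]
4. ~b, w1   [<>-rule on 2: fresh world w1, w0Rw1]
Accessibility: w0Rw0, w0Rw1, w1Rw0, w1Rw1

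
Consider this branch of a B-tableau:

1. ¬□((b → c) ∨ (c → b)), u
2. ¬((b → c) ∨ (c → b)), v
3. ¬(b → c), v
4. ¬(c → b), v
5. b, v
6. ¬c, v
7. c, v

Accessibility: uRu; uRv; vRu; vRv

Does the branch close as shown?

Both c and ¬c appear at v.

Closed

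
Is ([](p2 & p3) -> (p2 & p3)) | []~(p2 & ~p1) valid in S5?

Valid in S5

Tableau for the negation ~(([](p2 & p3) -> (p2 & p3)) | []~(p2 & ~p1)):
1. ~(([](p2 & p3) -> (p2 & p3)) | []~(p2 & ~p1)), 0
2. ~([](p2 & p3) -> (p2 & p3)), 0   [~|-rule on 1]
3. ~[]~(p2 & ~p1), 0   [~|-rule on 1]
4. [](p2 & p3), 0   [~->-rule on 2]
5. ~(p2 & p3), 0   [~->-rule on 2]
6. p2 & p3, 0   [[]-rule on 4 via 0R0]
7. p2, 0   [&-rule on 6]
8. p3, 0   [&-rule on 6]
9. ~p3, 0   [~&-rule on 5 (branches; this branch)]
Accessibility: 0R0
Branch closes: p3 and ~p3 both at 0.
All branches of the negation close; one closing branch shown above.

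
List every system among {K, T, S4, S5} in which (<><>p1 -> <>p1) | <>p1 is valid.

S4, S5

S4-tableau for the negation ~((<><>p1 -> <>p1) | <>p1):
1. ~((<><>p1 -> <>p1) | <>p1), w0
2. ~(<><>p1 -> <>p1), w0   [~|-rule on 1]
3. ~<>p1, w0   [~|-rule on 1]
4. <><>p1, w0   [~->-rule on 2]
5. ~p1, w0   [~<>-rule on 3 via w0Rw0]
6. <>p1, w1   [<>-rule on 4: fresh world w1, w0Rw1]
7. ~p1, w1   [~<>-rule on 3 via w0Rw1]
8. p1, w2   [<>-rule on 6: fresh world w2, w1Rw2]
9. ~p1, w2   [~<>-rule on 3 via w0Rw2]
Accessibility: w0Rw0, w0Rw1, w0Rw2, w1Rw1, w1Rw2, w2Rw2
Branch closes: p1 and ~p1 both at w2.
Every branch closes (one shown): valid in S4, hence also in S5 (every theorem of S4 is a theorem of S5).
T-tableau for the negation ~((<><>p1 -> <>p1) | <>p1):
1. ~((<><>p1 -> <>p1) | <>p1), w0
2. ~(<><>p1 -> <>p1), w0   [~|-rule on 1]
3. ~<>p1, w0   [~|-rule on 1]
4. <><>p1, w0   [~->-rule on 2]
5. ~p1, w0   [~<>-rule on 3 via w0Rw0]
6. <>p1, w1   [<>-rule on 4: fresh world w1, w0Rw1]
7. ~p1, w1   [~<>-rule on 3 via w0Rw1]
8. p1, w2   [<>-rule on 6: fresh world w2, w1Rw2]
Accessibility: w0Rw0, w0Rw1, w1Rw1, w1Rw2, w2Rw2
Complete open branch: countermodel on a T-frame, so not valid in T, nor in K (the same frame is also a K-frame).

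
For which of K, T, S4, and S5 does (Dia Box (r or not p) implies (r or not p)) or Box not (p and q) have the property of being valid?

S5

S4-tableau for the negation not ((Dia Box (r or not p) implies (r or not p)) or Box not (p and q)):
1. not ((Dia Box (r or not p) implies (r or not p)) or Box not (p and q)), u
2. not (Dia Box (r or not p) implies (r or not p)), u   [neg-or-rule on 1]
3. not Box not (p and q), u   [neg-or-rule on 1]
4. Dia Box (r or not p), u   [neg-implies-rule on 2]
5. not (r or not p), u   [neg-implies-rule on 2]
6. not r, u   [neg-or-rule on 5]
7. p, u   [neg-or-rule on 5]
8. p and q, v   [neg-Box-rule on 3: fresh world v, uRv]
9. p, v   [and-rule on 8]
10. q, v   [and-rule on 8]
11. Box (r or not p), w   [Dia-rule on 4: fresh world w, uRw]
12. r or not p, w   [Box-rule on 11 via wRw]
13. not p, w   [or-rule on 12 (branches; this branch)]
Accessibility: uRu, uRv, uRw, vRv, wRw
Complete open branch: countermodel on an S4-frame, so not valid in S4, nor in K, T (the same frame is also a K-frame and a T-frame).
S5-tableau for the negation not ((Dia Box (r or not p) implies (r or not p)) or Box not (p and q)):
1. not ((Dia Box (r or not p) implies (r or not p)) or Box not (p and q)), u
2. not (Dia Box (r or not p) implies (r or not p)), u   [neg-or-rule on 1]
3. not Box not (p and q), u   [neg-or-rule on 1]
4. Dia Box (r or not p), u   [neg-implies-rule on 2]
5. not (r or not p), u   [neg-implies-rule on 2]
6. not r, u   [neg-or-rule on 5]
7. p, u   [neg-or-rule on 5]
8. p and q, v   [neg-Box-rule on 3: fresh world v, uRv]
9. p, v   [and-rule on 8]
10. q, v   [and-rule on 8]
11. Box (r or not p), w   [Dia-rule on 4: fresh world w, uRw]
12. r or not p, u   [Box-rule on 11 via wRu]
13. r or not p, v   [Box-rule on 11 via wRv]
14. r or not p, w   [Box-rule on 11 via wRw]
15. not p, u   [or-rule on 12 (branches; this branch)]
Accessibility: uRu, uRv, uRw, vRu, vRv, vRw, wRu, wRv, wRw
Branch closes: p and not p both at u.
Every branch closes (one shown): valid in S5.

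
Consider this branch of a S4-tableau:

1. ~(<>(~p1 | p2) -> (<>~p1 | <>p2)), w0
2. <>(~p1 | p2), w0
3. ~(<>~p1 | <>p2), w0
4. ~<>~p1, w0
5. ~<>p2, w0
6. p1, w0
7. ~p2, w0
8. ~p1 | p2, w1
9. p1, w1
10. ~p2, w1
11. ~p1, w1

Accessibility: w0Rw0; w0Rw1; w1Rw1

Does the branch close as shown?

Yes, closed

Both p1 and ~p1 appear at w1.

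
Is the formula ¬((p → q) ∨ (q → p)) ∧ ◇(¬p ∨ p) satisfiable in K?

1. ¬((p → q) ∨ (q → p)) ∧ ◇(¬p ∨ p), 0
2. ¬((p → q) ∨ (q → p)), 0
3. ◇(¬p ∨ p), 0
4. ¬(p → q), 0
5. ¬(q → p), 0
6. p, 0
7. ¬q, 0
8. q, 0
9. ¬p, 0
Branch closes: q and ¬q both at 0.
All branches of the tableau close; one closing branch shown above.

Unsatisfiable (every branch closes)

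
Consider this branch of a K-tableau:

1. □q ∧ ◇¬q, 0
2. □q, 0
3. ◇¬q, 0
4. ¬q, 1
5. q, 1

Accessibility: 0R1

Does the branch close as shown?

Both q and ¬q appear at 1.

Closed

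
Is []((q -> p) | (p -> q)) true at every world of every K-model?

Tableau for the negation ~[]((q -> p) | (p -> q)):
1. ~[]((q -> p) | (p -> q)), w0
2. ~((q -> p) | (p -> q)), w1
3. ~(q -> p), w1
4. ~(p -> q), w1
5. q, w1
6. ~p, w1
7. p, w1
8. ~q, w1
Accessibility: w0Rw1
Branch closes: p and ~p both at w1.
All branches of the negation close; one closing branch shown above.

Yes, valid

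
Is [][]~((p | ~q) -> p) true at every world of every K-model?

No, not valid

Tableau for the negation ~[][]~((p | ~q) -> p):
1. ~[][]~((p | ~q) -> p), w0
2. ~[]~((p | ~q) -> p), w1   [~[]-rule on 1: fresh world w1, w0Rw1]
3. (p | ~q) -> p, w2   [~[]-rule on 2: fresh world w2, w1Rw2]
4. p, w2   [->-rule on 3 (branches; this branch)]
Accessibility: w0Rw1, w1Rw2
The negation has an open branch (countermodel exists).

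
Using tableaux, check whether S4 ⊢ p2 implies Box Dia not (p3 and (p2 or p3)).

Invalid (countermodel exists)

Tableau for the negation not (p2 implies Box Dia not (p3 and (p2 or p3))):
1. not (p2 implies Box Dia not (p3 and (p2 or p3))), w0
2. p2, w0
3. not Box Dia not (p3 and (p2 or p3)), w0
4. not Dia not (p3 and (p2 or p3)), w1
5. p3 and (p2 or p3), w1
6. p3, w1
7. p2 or p3, w1
Accessibility: w0Rw0, w0Rw1, w1Rw1
The negation has an open branch (countermodel exists).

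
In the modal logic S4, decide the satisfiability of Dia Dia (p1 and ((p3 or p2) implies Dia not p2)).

Yes, satisfiable

1. Dia Dia (p1 and ((p3 or p2) implies Dia not p2)), 0
2. Dia (p1 and ((p3 or p2) implies Dia not p2)), 1   [Dia-rule on 1: fresh world 1, 0R1]
3. p1 and ((p3 or p2) implies Dia not p2), 2   [Dia-rule on 2: fresh world 2, 1R2]
4. p1, 2   [and-rule on 3]
5. (p3 or p2) implies Dia not p2, 2   [and-rule on 3]
6. Dia not p2, 2   [implies-rule on 5 (branches; this branch)]
7. not p2, 3   [Dia-rule on 6: fresh world 3, 2R3]
Accessibility: 0R0, 0R1, 0R2, 0R3, 1R1, 1R2, 1R3, 2R2, 2R3, 3R3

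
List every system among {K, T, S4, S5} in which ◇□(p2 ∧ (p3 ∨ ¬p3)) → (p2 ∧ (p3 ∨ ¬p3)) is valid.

S5-tableau for the negation ¬(◇□(p2 ∧ (p3 ∨ ¬p3)) → (p2 ∧ (p3 ∨ ¬p3))):
1. ¬(◇□(p2 ∧ (p3 ∨ ¬p3)) → (p2 ∧ (p3 ∨ ¬p3))), 0
2. ◇□(p2 ∧ (p3 ∨ ¬p3)), 0   [¬→-rule on 1]
3. ¬(p2 ∧ (p3 ∨ ¬p3)), 0   [¬→-rule on 1]
4. ¬p2, 0   [¬∧-rule on 3 (branches; this branch)]
5. □(p2 ∧ (p3 ∨ ¬p3)), 1   [◇-rule on 2: fresh world 1, 0R1]
6. p2 ∧ (p3 ∨ ¬p3), 0   [□-rule on 5 via 1R0]
7. p2, 0   [∧-rule on 6]
8. p3 ∨ ¬p3, 0   [∧-rule on 6]
Accessibility: 0R0, 0R1, 1R0, 1R1
Branch closes: p2 and ¬p2 both at 0.
Every branch closes (one shown): valid in S5.
S4-tableau for the negation ¬(◇□(p2 ∧ (p3 ∨ ¬p3)) → (p2 ∧ (p3 ∨ ¬p3))):
1. ¬(◇□(p2 ∧ (p3 ∨ ¬p3)) → (p2 ∧ (p3 ∨ ¬p3))), 0
2. ◇□(p2 ∧ (p3 ∨ ¬p3)), 0   [¬→-rule on 1]
3. ¬(p2 ∧ (p3 ∨ ¬p3)), 0   [¬→-rule on 1]
4. ¬p2, 0   [¬∧-rule on 3 (branches; this branch)]
5. □(p2 ∧ (p3 ∨ ¬p3)), 1   [◇-rule on 2: fresh world 1, 0R1]
6. p2 ∧ (p3 ∨ ¬p3), 1   [□-rule on 5 via 1R1]
7. p2, 1   [∧-rule on 6]
8. p3 ∨ ¬p3, 1   [∧-rule on 6]
9. ¬p3, 1   [∨-rule on 8 (branches; this branch)]
Accessibility: 0R0, 0R1, 1R1
Complete open branch: countermodel on an S4-frame, so not valid in S4, nor in K, T (the same frame is also a K-frame and a T-frame).

S5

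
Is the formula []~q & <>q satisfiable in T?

Unsatisfiable (every branch closes)

1. []~q & <>q, u
2. []~q, u
3. <>q, u
4. ~q, u
5. q, v
6. ~q, v
Accessibility: uRu, uRv, vRv
Branch closes: q and ~q both at v.
Every branch closes; the branch above is one of them.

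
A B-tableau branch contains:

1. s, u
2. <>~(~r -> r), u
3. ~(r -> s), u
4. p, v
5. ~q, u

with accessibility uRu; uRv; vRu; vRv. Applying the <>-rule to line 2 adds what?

a fresh world w with uRw, and ~(~r -> r) at w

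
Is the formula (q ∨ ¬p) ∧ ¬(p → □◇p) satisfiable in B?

No, unsatisfiable

1. (q ∨ ¬p) ∧ ¬(p → □◇p), w0
2. q ∨ ¬p, w0
3. ¬(p → □◇p), w0
4. p, w0
5. ¬□◇p, w0
6. q, w0
7. ¬◇p, w1
8. ¬p, w0
Accessibility: w0Rw0, w0Rw1, w1Rw0, w1Rw1
Branch closes: p and ¬p both at w0.
Every branch closes; the branch above is one of them.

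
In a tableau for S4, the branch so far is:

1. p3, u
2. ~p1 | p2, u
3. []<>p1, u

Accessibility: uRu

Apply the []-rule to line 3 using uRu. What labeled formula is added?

<>p1, u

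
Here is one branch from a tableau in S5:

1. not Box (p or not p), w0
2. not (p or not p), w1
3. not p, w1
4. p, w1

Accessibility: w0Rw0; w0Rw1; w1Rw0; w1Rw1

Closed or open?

Closed

Both p and not p appear at w1.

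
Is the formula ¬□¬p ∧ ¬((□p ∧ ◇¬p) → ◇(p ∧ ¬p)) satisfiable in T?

1. ¬□¬p ∧ ¬((□p ∧ ◇¬p) → ◇(p ∧ ¬p)), 0
2. ¬□¬p, 0
3. ¬((□p ∧ ◇¬p) → ◇(p ∧ ¬p)), 0
4. □p ∧ ◇¬p, 0
5. ¬◇(p ∧ ¬p), 0
6. □p, 0
7. ◇¬p, 0
8. ¬(p ∧ ¬p), 0
9. p, 0
10. p, 1
11. ¬(p ∧ ¬p), 1
12. ¬p, 2
13. ¬(p ∧ ¬p), 2
14. p, 2
Accessibility: 0R0, 0R1, 0R2, 1R1, 2R2
Branch closes: p and ¬p both at 2.
All branches of the tableau close; one closing branch shown above.

Unsatisfiable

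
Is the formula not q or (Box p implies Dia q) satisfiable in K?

Satisfiable (open branch found)

1. not q or (Box p implies Dia q), u
2. Box p implies Dia q, u
3. Dia q, u
4. q, v
Accessibility: uRv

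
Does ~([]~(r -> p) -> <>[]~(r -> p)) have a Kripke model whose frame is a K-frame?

Satisfiable

1. ~([]~(r -> p) -> <>[]~(r -> p)), w0
2. []~(r -> p), w0   [~->-rule on 1]
3. ~<>[]~(r -> p), w0   [~->-rule on 1]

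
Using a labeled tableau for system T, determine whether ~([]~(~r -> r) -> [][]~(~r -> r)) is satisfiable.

1. ~([]~(~r -> r) -> [][]~(~r -> r)), u
2. []~(~r -> r), u
3. ~[][]~(~r -> r), u
4. ~(~r -> r), u
5. ~r, u
6. ~[]~(~r -> r), v
7. ~(~r -> r), v
8. ~r, v
9. ~r -> r, w
10. r, w
Accessibility: uRu, uRv, vRv, vRw, wRw

Yes, satisfiable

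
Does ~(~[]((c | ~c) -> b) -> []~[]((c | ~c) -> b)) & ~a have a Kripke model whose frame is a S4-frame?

1. ~(~[]((c | ~c) -> b) -> []~[]((c | ~c) -> b)) & ~a, 0
2. ~(~[]((c | ~c) -> b) -> []~[]((c | ~c) -> b)), 0
3. ~a, 0
4. ~[]((c | ~c) -> b), 0
5. ~[]~[]((c | ~c) -> b), 0
6. ~((c | ~c) -> b), 1
7. c | ~c, 1
8. ~b, 1
9. ~c, 1
10. []((c | ~c) -> b), 2
11. (c | ~c) -> b, 2
12. b, 2
Accessibility: 0R0, 0R1, 0R2, 1R1, 2R2

Yes, satisfiable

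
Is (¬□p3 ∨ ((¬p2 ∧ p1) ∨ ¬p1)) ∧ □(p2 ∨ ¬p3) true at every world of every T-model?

Tableau for the negation ¬((¬□p3 ∨ ((¬p2 ∧ p1) ∨ ¬p1)) ∧ □(p2 ∨ ¬p3)):
1. ¬((¬□p3 ∨ ((¬p2 ∧ p1) ∨ ¬p1)) ∧ □(p2 ∨ ¬p3)), 0
2. ¬□(p2 ∨ ¬p3), 0   [¬∧-rule on 1 (branches; this branch)]
3. ¬(p2 ∨ ¬p3), 1   [¬□-rule on 2: fresh world 1, 0R1]
4. ¬p2, 1   [¬∨-rule on 3]
5. p3, 1   [¬∨-rule on 3]
Accessibility: 0R0, 0R1, 1R1
The negation has an open branch (countermodel exists).

Invalid (countermodel exists)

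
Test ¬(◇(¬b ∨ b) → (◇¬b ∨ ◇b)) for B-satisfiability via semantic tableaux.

1. ¬(◇(¬b ∨ b) → (◇¬b ∨ ◇b)), 0
2. ◇(¬b ∨ b), 0
3. ¬(◇¬b ∨ ◇b), 0
4. ¬◇¬b, 0
5. ¬◇b, 0
6. b, 0
7. ¬b, 0
Accessibility: 0R0
Branch closes: b and ¬b both at 0.
All branches of the tableau close; one closing branch shown above.

No, unsatisfiable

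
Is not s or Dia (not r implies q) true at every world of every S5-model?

Tableau for the negation not (not s or Dia (not r implies q)):
1. not (not s or Dia (not r implies q)), u
2. s, u
3. not Dia (not r implies q), u
4. not (not r implies q), u
5. not r, u
6. not q, u
Accessibility: uRu
The negation has an open branch (countermodel exists).

Invalid (countermodel exists)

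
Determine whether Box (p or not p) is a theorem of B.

Yes, valid

Tableau for the negation not Box (p or not p):
1. not Box (p or not p), w0
2. not (p or not p), w1
3. not p, w1
4. p, w1
Accessibility: w0Rw0, w0Rw1, w1Rw0, w1Rw1
Branch closes: p and not p both at w1.
All branches of the negation close; one closing branch shown above.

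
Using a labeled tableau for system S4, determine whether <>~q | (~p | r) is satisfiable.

Satisfiable

1. <>~q | (~p | r), w0
2. ~p | r, w0
3. r, w0
Accessibility: w0Rw0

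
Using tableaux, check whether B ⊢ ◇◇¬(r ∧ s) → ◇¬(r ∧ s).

Tableau for the negation ¬(◇◇¬(r ∧ s) → ◇¬(r ∧ s)):
1. ¬(◇◇¬(r ∧ s) → ◇¬(r ∧ s)), 0
2. ◇◇¬(r ∧ s), 0
3. ¬◇¬(r ∧ s), 0
4. r ∧ s, 0
5. r, 0
6. s, 0
7. ◇¬(r ∧ s), 1
8. r ∧ s, 1
9. r, 1
10. s, 1
11. ¬(r ∧ s), 2
12. ¬s, 2
Accessibility: 0R0, 0R1, 1R0, 1R1, 1R2, 2R1, 2R2
The negation has an open branch (countermodel exists).

Not valid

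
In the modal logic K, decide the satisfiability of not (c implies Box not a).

1. not (c implies Box not a), 0
2. c, 0
3. not Box not a, 0
4. a, 1
Accessibility: 0R1

Yes, satisfiable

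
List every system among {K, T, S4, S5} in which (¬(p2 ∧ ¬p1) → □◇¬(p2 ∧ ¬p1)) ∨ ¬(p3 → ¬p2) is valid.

S4-tableau for the negation ¬((¬(p2 ∧ ¬p1) → □◇¬(p2 ∧ ¬p1)) ∨ ¬(p3 → ¬p2)):
1. ¬((¬(p2 ∧ ¬p1) → □◇¬(p2 ∧ ¬p1)) ∨ ¬(p3 → ¬p2)), u
2. ¬(¬(p2 ∧ ¬p1) → □◇¬(p2 ∧ ¬p1)), u
3. p3 → ¬p2, u
4. ¬(p2 ∧ ¬p1), u
5. ¬□◇¬(p2 ∧ ¬p1), u
6. ¬p2, u
7. p1, u
8. ¬◇¬(p2 ∧ ¬p1), v
9. p2 ∧ ¬p1, v
10. p2, v
11. ¬p1, v
Accessibility: uRu, uRv, vRv
Complete open branch: countermodel on an S4-frame, so not valid in S4, nor in K, T (the same frame is also a K-frame and a T-frame).
S5-tableau for the negation ¬((¬(p2 ∧ ¬p1) → □◇¬(p2 ∧ ¬p1)) ∨ ¬(p3 → ¬p2)):
1. ¬((¬(p2 ∧ ¬p1) → □◇¬(p2 ∧ ¬p1)) ∨ ¬(p3 → ¬p2)), u
2. ¬(¬(p2 ∧ ¬p1) → □◇¬(p2 ∧ ¬p1)), u
3. p3 → ¬p2, u
4. ¬(p2 ∧ ¬p1), u
5. ¬□◇¬(p2 ∧ ¬p1), u
6. ¬p2, u
7. p1, u
8. ¬◇¬(p2 ∧ ¬p1), v
9. p2 ∧ ¬p1, u
10. p2, u
11. ¬p1, u
Accessibility: uRu, uRv, vRu, vRv
Branch closes: p2 and ¬p2 both at u.
Every branch closes (one shown): valid in S5.

S5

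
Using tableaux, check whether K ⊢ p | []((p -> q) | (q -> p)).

Valid

Tableau for the negation ~(p | []((p -> q) | (q -> p))):
1. ~(p | []((p -> q) | (q -> p))), 0
2. ~p, 0   [~|-rule on 1]
3. ~[]((p -> q) | (q -> p)), 0   [~|-rule on 1]
4. ~((p -> q) | (q -> p)), 1   [~[]-rule on 3: fresh world 1, 0R1]
5. ~(p -> q), 1   [~|-rule on 4]
6. ~(q -> p), 1   [~|-rule on 4]
7. p, 1   [~->-rule on 5]
8. ~q, 1   [~->-rule on 5]
9. q, 1   [~->-rule on 6]
10. ~p, 1   [~->-rule on 6]
Accessibility: 0R1
Branch closes: q and ~q both at 1.
All branches of the negation close; one closing branch shown above.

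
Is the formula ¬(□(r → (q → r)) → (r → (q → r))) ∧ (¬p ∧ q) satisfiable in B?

Unsatisfiable (every branch closes)

1. ¬(□(r → (q → r)) → (r → (q → r))) ∧ (¬p ∧ q), 0
2. ¬(□(r → (q → r)) → (r → (q → r))), 0
3. ¬p ∧ q, 0
4. □(r → (q → r)), 0
5. ¬(r → (q → r)), 0
6. ¬p, 0
7. q, 0
8. r, 0
9. ¬(q → r), 0
10. ¬r, 0
Accessibility: 0R0
Branch closes: r and ¬r both at 0.
All branches of the tableau close; one closing branch shown above.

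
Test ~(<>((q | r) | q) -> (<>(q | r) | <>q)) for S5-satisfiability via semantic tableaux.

1. ~(<>((q | r) | q) -> (<>(q | r) | <>q)), w0
2. <>((q | r) | q), w0
3. ~(<>(q | r) | <>q), w0
4. ~<>(q | r), w0
5. ~<>q, w0
6. ~(q | r), w0
7. ~q, w0
8. ~r, w0
9. (q | r) | q, w1
10. ~(q | r), w1
11. ~q, w1
12. ~r, w1
13. q | r, w1
14. r, w1
Accessibility: w0Rw0, w0Rw1, w1Rw0, w1Rw1
Branch closes: r and ~r both at w1.
(One branch shown.) All branches close.

Unsatisfiable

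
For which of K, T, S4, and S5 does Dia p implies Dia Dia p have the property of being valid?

T, S4, S5

T-tableau for the negation not (Dia p implies Dia Dia p):
1. not (Dia p implies Dia Dia p), 0
2. Dia p, 0
3. not Dia Dia p, 0
4. not Dia p, 0
5. not p, 0
6. p, 1
7. not Dia p, 1
8. not p, 1
Accessibility: 0R0, 0R1, 1R1
Branch closes: p and not p both at 1.
Every branch closes (one shown): valid in T, hence also in S4, S5 (every theorem of T is a theorem of S4 and S5).
K-tableau for the negation not (Dia p implies Dia Dia p):
1. not (Dia p implies Dia Dia p), 0
2. Dia p, 0
3. not Dia Dia p, 0
4. p, 1
5. not Dia p, 1
Accessibility: 0R1
Complete open branch: countermodel on a K-frame, so not valid in K.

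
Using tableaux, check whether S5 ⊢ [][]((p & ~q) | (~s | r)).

Tableau for the negation ~[][]((p & ~q) | (~s | r)):
1. ~[][]((p & ~q) | (~s | r)), w0
2. ~[]((p & ~q) | (~s | r)), w1
3. ~((p & ~q) | (~s | r)), w2
4. ~(p & ~q), w2
5. ~(~s | r), w2
6. s, w2
7. ~r, w2
8. q, w2
Accessibility: w0Rw0, w0Rw1, w0Rw2, w1Rw0, w1Rw1, w1Rw2, w2Rw0, w2Rw1, w2Rw2
The negation has an open branch (countermodel exists).

Not valid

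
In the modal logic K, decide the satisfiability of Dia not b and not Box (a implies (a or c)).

1. Dia not b and not Box (a implies (a or c)), 0
2. Dia not b, 0
3. not Box (a implies (a or c)), 0
4. not b, 1
5. not (a implies (a or c)), 2
6. a, 2
7. not (a or c), 2
8. not a, 2
9. not c, 2
Accessibility: 0R1, 0R2
Branch closes: a and not a both at 2.
(One branch shown.) All branches close.

Unsatisfiable (every branch closes)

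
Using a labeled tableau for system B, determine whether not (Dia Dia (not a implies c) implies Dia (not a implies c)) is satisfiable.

1. not (Dia Dia (not a implies c) implies Dia (not a implies c)), w0
2. Dia Dia (not a implies c), w0   [neg-implies-rule on 1]
3. not Dia (not a implies c), w0   [neg-implies-rule on 1]
4. not (not a implies c), w0   [neg-Dia-rule on 3 via w0Rw0]
5. not a, w0   [neg-implies-rule on 4]
6. not c, w0   [neg-implies-rule on 4]
7. Dia (not a implies c), w1   [Dia-rule on 2: fresh world w1, w0Rw1]
8. not (not a implies c), w1   [neg-Dia-rule on 3 via w0Rw1]
9. not a, w1   [neg-implies-rule on 8]
10. not c, w1   [neg-implies-rule on 8]
11. not a implies c, w2   [Dia-rule on 7: fresh world w2, w1Rw2]
12. c, w2   [implies-rule on 11 (branches; this branch)]
Accessibility: w0Rw0, w0Rw1, w1Rw0, w1Rw1, w1Rw2, w2Rw1, w2Rw2

Yes, satisfiable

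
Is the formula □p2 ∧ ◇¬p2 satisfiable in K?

1. □p2 ∧ ◇¬p2, u
2. □p2, u
3. ◇¬p2, u
4. ¬p2, v
5. p2, v
Accessibility: uRv
Branch closes: p2 and ¬p2 both at v.
Every branch closes; the branch above is one of them.

Unsatisfiable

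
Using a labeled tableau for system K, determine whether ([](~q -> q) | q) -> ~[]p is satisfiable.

1. ([](~q -> q) | q) -> ~[]p, u
2. ~[]p, u   [->-rule on 1 (branches; this branch)]
3. ~p, v   [~[]-rule on 2: fresh world v, uRv]
Accessibility: uRv

Yes, satisfiable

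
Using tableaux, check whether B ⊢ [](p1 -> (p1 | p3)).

Valid in B

Tableau for the negation ~[](p1 -> (p1 | p3)):
1. ~[](p1 -> (p1 | p3)), 0
2. ~(p1 -> (p1 | p3)), 1
3. p1, 1
4. ~(p1 | p3), 1
5. ~p1, 1
6. ~p3, 1
Accessibility: 0R0, 0R1, 1R0, 1R1
Branch closes: p1 and ~p1 both at 1.
All branches of the negation close; one closing branch shown above.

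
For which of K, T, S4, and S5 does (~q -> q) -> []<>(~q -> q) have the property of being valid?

S5

S5-tableau for the negation ~((~q -> q) -> []<>(~q -> q)):
1. ~((~q -> q) -> []<>(~q -> q)), 0
2. ~q -> q, 0   [~->-rule on 1]
3. ~[]<>(~q -> q), 0   [~->-rule on 1]
4. q, 0   [->-rule on 2 (branches; this branch)]
5. ~<>(~q -> q), 1   [~[]-rule on 3: fresh world 1, 0R1]
6. ~(~q -> q), 0   [~<>-rule on 5 via 1R0]
7. ~q, 0   [~->-rule on 6]
Accessibility: 0R0, 0R1, 1R0, 1R1
Branch closes: q and ~q both at 0.
Every branch closes (one shown): valid in S5.
S4-tableau for the negation ~((~q -> q) -> []<>(~q -> q)):
1. ~((~q -> q) -> []<>(~q -> q)), 0
2. ~q -> q, 0   [~->-rule on 1]
3. ~[]<>(~q -> q), 0   [~->-rule on 1]
4. q, 0   [->-rule on 2 (branches; this branch)]
5. ~<>(~q -> q), 1   [~[]-rule on 3: fresh world 1, 0R1]
6. ~(~q -> q), 1   [~<>-rule on 5 via 1R1]
7. ~q, 1   [~->-rule on 6]
Accessibility: 0R0, 0R1, 1R1
Complete open branch: countermodel on an S4-frame, so not valid in S4, nor in K, T (the same frame is also a K-frame and a T-frame).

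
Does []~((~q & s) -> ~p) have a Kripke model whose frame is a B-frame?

1. []~((~q & s) -> ~p), 0
2. ~((~q & s) -> ~p), 0   [[]-rule on 1 via 0R0]
3. ~q & s, 0   [~->-rule on 2]
4. p, 0   [~->-rule on 2]
5. ~q, 0   [&-rule on 3]
6. s, 0   [&-rule on 3]
Accessibility: 0R0

Satisfiable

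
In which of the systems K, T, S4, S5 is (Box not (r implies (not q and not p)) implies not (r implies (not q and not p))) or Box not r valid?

T-tableau for the negation not ((Box not (r implies (not q and not p)) implies not (r implies (not q and not p))) or Box not r):
1. not ((Box not (r implies (not q and not p)) implies not (r implies (not q and not p))) or Box not r), w0
2. not (Box not (r implies (not q and not p)) implies not (r implies (not q and not p))), w0   [neg-or-rule on 1]
3. not Box not r, w0   [neg-or-rule on 1]
4. Box not (r implies (not q and not p)), w0   [neg-implies-rule on 2]
5. r implies (not q and not p), w0   [neg-implies-rule on 2]
6. not (r implies (not q and not p)), w0   [Box-rule on 4 via w0Rw0]
7. r, w0   [neg-implies-rule on 6]
8. not (not q and not p), w0   [neg-implies-rule on 6]
9. not q and not p, w0   [implies-rule on 5 (branches; this branch)]
10. not q, w0   [and-rule on 9]
11. not p, w0   [and-rule on 9]
12. p, w0   [neg-and-rule on 8 (branches; this branch)]
Accessibility: w0Rw0
Branch closes: p and not p both at w0.
Every branch closes (one shown): valid in T, hence also in S4, S5 (every theorem of T is a theorem of S4 and S5).
K-tableau for the negation not ((Box not (r implies (not q and not p)) implies not (r implies (not q and not p))) or Box not r):
1. not ((Box not (r implies (not q and not p)) implies not (r implies (not q and not p))) or Box not r), w0
2. not (Box not (r implies (not q and not p)) implies not (r implies (not q and not p))), w0   [neg-or-rule on 1]
3. not Box not r, w0   [neg-or-rule on 1]
4. Box not (r implies (not q and not p)), w0   [neg-implies-rule on 2]
5. r implies (not q and not p), w0   [neg-implies-rule on 2]
6. not q and not p, w0   [implies-rule on 5 (branches; this branch)]
7. not q, w0   [and-rule on 6]
8. not p, w0   [and-rule on 6]
9. r, w1   [neg-Box-rule on 3: fresh world w1, w0Rw1]
10. not (r implies (not q and not p)), w1   [Box-rule on 4 via w0Rw1]
11. not (not q and not p), w1   [neg-implies-rule on 10]
12. p, w1   [neg-and-rule on 11 (branches; this branch)]
Accessibility: w0Rw1
Complete open branch: countermodel on a K-frame, so not valid in K.

T, S4, S5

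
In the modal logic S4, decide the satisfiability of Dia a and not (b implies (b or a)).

No, unsatisfiable

1. Dia a and not (b implies (b or a)), u
2. Dia a, u
3. not (b implies (b or a)), u
4. b, u
5. not (b or a), u
6. not b, u
7. not a, u
Accessibility: uRu
Branch closes: b and not b both at u.
(One branch shown.) All branches close.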